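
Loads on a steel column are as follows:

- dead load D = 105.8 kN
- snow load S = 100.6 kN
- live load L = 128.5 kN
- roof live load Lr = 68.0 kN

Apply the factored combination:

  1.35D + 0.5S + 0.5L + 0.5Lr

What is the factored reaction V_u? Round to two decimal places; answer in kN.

1.35(105.8) + 0.5(100.6) + 0.5(128.5) + 0.5(68.0) = 142.83 + 50.30 + 64.25 + 34.00 = 291.38
V_u = 291.38 kN.

291.38 kN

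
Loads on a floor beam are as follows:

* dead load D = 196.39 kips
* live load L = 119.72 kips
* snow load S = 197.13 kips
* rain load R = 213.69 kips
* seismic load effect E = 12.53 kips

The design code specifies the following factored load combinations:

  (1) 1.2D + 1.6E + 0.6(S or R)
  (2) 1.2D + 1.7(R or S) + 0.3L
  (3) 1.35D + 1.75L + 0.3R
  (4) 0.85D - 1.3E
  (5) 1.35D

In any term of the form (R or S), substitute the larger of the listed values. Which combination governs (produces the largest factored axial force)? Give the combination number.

(S or R) → R = 213.69 kips; (R or S) → R = 213.69 kips.
(1) 1.2(196.39) + 1.6(12.53) + 0.6(213.69) = 383.93
(2) 1.2(196.39) + 1.7(213.69) + 0.3(119.72) = 634.86
(3) 1.35(196.39) + 1.75(119.72) + 0.3(213.69) = 538.74
(4) 0.85(196.39) - 1.3(12.53) = 150.64
(5) 1.35(196.39) = 265.13
The largest value is 634.86 kips from combination 2.

Combination 2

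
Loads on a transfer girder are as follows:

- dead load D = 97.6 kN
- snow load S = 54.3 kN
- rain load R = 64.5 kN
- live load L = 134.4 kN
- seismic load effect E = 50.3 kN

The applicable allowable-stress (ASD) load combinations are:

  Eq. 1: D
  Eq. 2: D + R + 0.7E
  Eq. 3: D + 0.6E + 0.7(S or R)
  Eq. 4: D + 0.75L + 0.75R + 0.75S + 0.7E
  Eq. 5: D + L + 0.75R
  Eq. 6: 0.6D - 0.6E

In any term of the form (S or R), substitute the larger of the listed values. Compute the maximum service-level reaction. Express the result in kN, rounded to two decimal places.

(S or R) → R = 64.5 kN.
Eq. 1: 1.0(97.6) = 97.60
Eq. 2: 1.0(97.6) + 1.0(64.5) + 0.7(50.3) = 97.60 + 64.50 + 35.21 = 197.31
Eq. 3: 1.0(97.6) + 0.6(50.3) + 0.7(64.5) = 97.60 + 30.18 + 45.15 = 172.93
Eq. 4: 1.0(97.6) + 0.75(134.4) + 0.75(64.5) + 0.75(54.3) + 0.7(50.3) = 322.71
Eq. 5: 1.0(97.6) + 1.0(134.4) + 0.75(64.5) = 97.60 + 134.40 + 48.38 = 280.38
Eq. 6: 0.6(97.6) - 0.6(50.3) = 58.56 - 30.18 = 28.38
Combination 4 governs: V = 322.71 kN.

322.71 kN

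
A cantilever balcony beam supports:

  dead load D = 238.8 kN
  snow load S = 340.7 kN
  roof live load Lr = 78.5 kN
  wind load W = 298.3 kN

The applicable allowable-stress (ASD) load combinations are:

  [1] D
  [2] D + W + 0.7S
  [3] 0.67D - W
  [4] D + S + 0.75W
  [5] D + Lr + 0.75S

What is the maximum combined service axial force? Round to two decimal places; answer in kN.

[1] 1.0(238.8) = 238.80
[2] 1.0(238.8) + 1.0(298.3) + 0.7(340.7) = 238.80 + 298.30 + 238.49 = 775.59
[3] 0.67(238.8) - 1.0(298.3) = 160.00 - 298.30 = -138.30
[4] 1.0(238.8) + 1.0(340.7) + 0.75(298.3) = 238.80 + 340.70 + 223.73 = 803.23
[5] 1.0(238.8) + 1.0(78.5) + 0.75(340.7) = 238.80 + 78.50 + 255.53 = 572.83
Maximum is from combination 4.

803.23 kN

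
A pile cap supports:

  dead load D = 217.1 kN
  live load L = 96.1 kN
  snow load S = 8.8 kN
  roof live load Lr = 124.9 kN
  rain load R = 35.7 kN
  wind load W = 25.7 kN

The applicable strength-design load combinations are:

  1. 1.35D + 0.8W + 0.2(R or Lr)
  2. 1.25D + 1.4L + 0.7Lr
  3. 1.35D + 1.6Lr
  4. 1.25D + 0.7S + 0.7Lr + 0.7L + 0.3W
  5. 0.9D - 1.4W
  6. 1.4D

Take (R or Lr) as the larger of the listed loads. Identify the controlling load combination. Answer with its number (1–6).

(R or Lr) → Lr = 124.9 kN.
1. 1.35(217.1) + 0.8(25.7) + 0.2(124.9) = 338.6
2. 1.25(217.1) + 1.4(96.1) + 0.7(124.9) = 271.4 + 134.5 + 87.4 = 493.3
3. 1.35(217.1) + 1.6(124.9) = 293.1 + 199.8 = 492.9
4. 1.25(217.1) + 0.7(8.8) + 0.7(124.9) + 0.7(96.1) + 0.3(25.7) = 439.9
5. 0.9(217.1) - 1.4(25.7) = 195.4 - 36.0 = 159.4
6. 1.4(217.1) = 303.9
The largest value is 493.3 kN from combination 2.

Combination 2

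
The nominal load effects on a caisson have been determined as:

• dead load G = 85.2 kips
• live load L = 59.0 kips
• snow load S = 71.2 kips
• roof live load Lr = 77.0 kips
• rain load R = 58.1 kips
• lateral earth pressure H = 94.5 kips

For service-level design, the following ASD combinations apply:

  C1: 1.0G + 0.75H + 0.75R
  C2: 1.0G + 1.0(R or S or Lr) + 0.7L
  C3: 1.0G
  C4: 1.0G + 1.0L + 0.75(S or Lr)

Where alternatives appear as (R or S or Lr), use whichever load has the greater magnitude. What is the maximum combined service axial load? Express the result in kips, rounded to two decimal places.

(R or S or Lr) → Lr = 77.0 kips; (S or Lr) → Lr = 77.0 kips.
C1: 1.0(85.2) + 0.75(94.5) + 0.75(58.1) = 199.65
C2: 1.0(85.2) + 1.0(77.0) + 0.7(59.0) = 85.20 + 77.00 + 41.30 = 203.50
C3: 1.0(85.2) = 85.20
C4: 1.0(85.2) + 1.0(59.0) + 0.75(77.0) = 85.20 + 59.00 + 57.75 = 201.95
Maximum is from combination 2.

203.50 kips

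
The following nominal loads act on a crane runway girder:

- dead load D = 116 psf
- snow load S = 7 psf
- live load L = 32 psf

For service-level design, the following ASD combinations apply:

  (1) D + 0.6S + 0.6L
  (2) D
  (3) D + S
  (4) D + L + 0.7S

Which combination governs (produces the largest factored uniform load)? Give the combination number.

(1) 1.0(116) + 0.6(7) + 0.6(32) = 116.00 + 4.20 + 19.20 = 139.40
(2) 1.0(116) = 116.00
(3) 1.0(116) + 1.0(7) = 116.00 + 7.00 = 123.00
(4) 1.0(116) + 1.0(32) + 0.7(7) = 116.00 + 32.00 + 4.90 = 152.90
The largest value is 152.90 psf from combination 4.

Combination 4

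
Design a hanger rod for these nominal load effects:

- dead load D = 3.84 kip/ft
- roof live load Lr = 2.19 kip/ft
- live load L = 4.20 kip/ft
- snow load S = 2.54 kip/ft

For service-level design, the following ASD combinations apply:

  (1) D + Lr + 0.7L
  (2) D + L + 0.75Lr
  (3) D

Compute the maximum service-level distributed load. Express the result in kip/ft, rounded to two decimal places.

9.68 kip/ft

(1) 1.0(3.84) + 1.0(2.19) + 0.7(4.20) = 8.97
(2) 1.0(3.84) + 1.0(4.20) + 0.75(2.19) = 9.68
(3) 1.0(3.84) = 3.84
The controlling combination is 2, giving 9.68 kip/ft.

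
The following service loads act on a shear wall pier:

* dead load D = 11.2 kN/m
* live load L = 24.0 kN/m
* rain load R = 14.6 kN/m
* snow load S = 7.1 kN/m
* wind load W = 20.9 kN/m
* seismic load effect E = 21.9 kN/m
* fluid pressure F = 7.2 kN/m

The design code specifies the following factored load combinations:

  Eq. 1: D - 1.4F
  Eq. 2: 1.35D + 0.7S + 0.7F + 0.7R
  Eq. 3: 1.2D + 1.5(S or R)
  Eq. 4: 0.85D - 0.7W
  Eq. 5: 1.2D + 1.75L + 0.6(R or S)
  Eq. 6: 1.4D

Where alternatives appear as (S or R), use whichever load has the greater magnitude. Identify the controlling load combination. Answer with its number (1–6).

(S or R) → R = 14.6 kN/m; (R or S) → R = 14.6 kN/m.
Eq. 1: 1.0(11.2) - 1.4(7.2) = 11.20 - 10.08 = 1.12
Eq. 2: 1.35(11.2) + 0.7(7.1) + 0.7(7.2) + 0.7(14.6) = 15.12 + 4.97 + 5.04 + 10.22 = 35.35
Eq. 3: 1.2(11.2) + 1.5(14.6) = 13.44 + 21.90 = 35.34
Eq. 4: 0.85(11.2) - 0.7(20.9) = 9.52 - 14.63 = -5.11
Eq. 5: 1.2(11.2) + 1.75(24.0) + 0.6(14.6) = 13.44 + 42.00 + 8.76 = 64.20
Eq. 6: 1.4(11.2) = 15.68
The largest value is 64.20 kN/m from combination 5.

Combination 5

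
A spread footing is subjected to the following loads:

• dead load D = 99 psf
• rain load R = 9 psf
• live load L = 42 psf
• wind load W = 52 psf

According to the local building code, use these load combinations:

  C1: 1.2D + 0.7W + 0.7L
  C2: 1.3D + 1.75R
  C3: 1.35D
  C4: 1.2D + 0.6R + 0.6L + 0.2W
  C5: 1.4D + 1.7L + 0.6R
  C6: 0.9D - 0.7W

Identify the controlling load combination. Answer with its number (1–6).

Combination 5

C1: 1.2(99) + 0.7(52) + 0.7(42) = 184.6
C2: 1.3(99) + 1.75(9) = 144.5
C3: 1.35(99) = 133.7
C4: 1.2(99) + 0.6(9) + 0.6(42) + 0.2(52) = 159.8
C5: 1.4(99) + 1.7(42) + 0.6(9) = 215.4
C6: 0.9(99) - 0.7(52) = 52.7
The largest value is 215.4 psf from combination 5.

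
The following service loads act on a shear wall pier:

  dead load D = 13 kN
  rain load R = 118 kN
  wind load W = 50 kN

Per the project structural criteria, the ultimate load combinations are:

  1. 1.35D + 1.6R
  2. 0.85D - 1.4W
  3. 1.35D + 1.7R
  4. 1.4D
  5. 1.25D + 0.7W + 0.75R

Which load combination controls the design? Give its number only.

1. 1.35(13) + 1.6(118) = 206.35
2. 0.85(13) - 1.4(50) = -58.95
3. 1.35(13) + 1.7(118) = 218.15
4. 1.4(13) = 18.20
5. 1.25(13) + 0.7(50) + 0.75(118) = 139.75
The largest value is 218.15 kN from combination 3.

Combination 3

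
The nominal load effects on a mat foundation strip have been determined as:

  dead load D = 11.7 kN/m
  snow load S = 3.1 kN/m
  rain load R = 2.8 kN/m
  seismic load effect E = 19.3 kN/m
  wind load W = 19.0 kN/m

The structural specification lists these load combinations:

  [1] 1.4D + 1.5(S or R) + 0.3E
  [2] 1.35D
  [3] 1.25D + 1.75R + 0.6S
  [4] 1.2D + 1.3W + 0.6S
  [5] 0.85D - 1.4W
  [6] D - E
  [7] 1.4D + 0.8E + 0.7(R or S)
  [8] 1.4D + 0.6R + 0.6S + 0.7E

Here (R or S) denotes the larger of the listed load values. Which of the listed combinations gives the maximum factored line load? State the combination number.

Combination 4

(S or R) → S = 3.1 kN/m; (R or S) → S = 3.1 kN/m.
[1] 1.4(11.7) + 1.5(3.1) + 0.3(19.3) = 26.8
[2] 1.35(11.7) = 15.8
[3] 1.25(11.7) + 1.75(2.8) + 0.6(3.1) = 14.6 + 4.9 + 1.9 = 21.4
[4] 1.2(11.7) + 1.3(19.0) + 0.6(3.1) = 14.0 + 24.7 + 1.9 = 40.6
[5] 0.85(11.7) - 1.4(19.0) = 9.9 - 26.6 = -16.7
[6] 1.0(11.7) - 1.0(19.3) = 11.7 - 19.3 = -7.6
[7] 1.4(11.7) + 0.8(19.3) + 0.7(3.1) = 16.4 + 15.4 + 2.2 = 34.0
[8] 1.4(11.7) + 0.6(2.8) + 0.6(3.1) + 0.7(19.3) = 33.4
The largest value is 40.6 kN/m from combination 4.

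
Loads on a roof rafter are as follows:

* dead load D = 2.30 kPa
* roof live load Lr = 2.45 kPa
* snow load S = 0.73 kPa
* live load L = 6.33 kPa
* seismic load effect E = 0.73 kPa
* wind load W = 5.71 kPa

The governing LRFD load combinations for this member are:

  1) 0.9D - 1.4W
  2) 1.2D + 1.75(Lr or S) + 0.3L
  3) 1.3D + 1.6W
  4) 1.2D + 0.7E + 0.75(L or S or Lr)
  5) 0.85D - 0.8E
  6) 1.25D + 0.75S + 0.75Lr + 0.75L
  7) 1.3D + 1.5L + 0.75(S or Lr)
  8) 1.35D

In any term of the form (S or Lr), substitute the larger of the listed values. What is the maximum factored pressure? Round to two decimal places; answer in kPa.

14.32 kPa

(Lr or S) → Lr = 2.45 kPa; (L or S or Lr) → L = 6.33 kPa; (S or Lr) → Lr = 2.45 kPa.
1) 0.9(2.30) - 1.4(5.71) = -5.92
2) 1.2(2.30) + 1.75(2.45) + 0.3(6.33) = 8.95
3) 1.3(2.30) + 1.6(5.71) = 12.13
4) 1.2(2.30) + 0.7(0.73) + 0.75(6.33) = 8.02
5) 0.85(2.30) - 0.8(0.73) = 1.37
6) 1.25(2.30) + 0.75(0.73) + 0.75(2.45) + 0.75(6.33) = 10.01
7) 1.3(2.30) + 1.5(6.33) + 0.75(2.45) = 14.32
8) 1.35(2.30) = 3.11
Maximum is from combination 7.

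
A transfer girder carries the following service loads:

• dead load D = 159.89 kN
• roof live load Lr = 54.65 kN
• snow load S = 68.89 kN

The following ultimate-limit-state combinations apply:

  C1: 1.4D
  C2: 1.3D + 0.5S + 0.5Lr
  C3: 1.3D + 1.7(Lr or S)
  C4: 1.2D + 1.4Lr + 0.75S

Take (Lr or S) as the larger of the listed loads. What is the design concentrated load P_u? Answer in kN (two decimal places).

324.97 kN

(Lr or S) → S = 68.89 kN.
C1: 1.4(159.89) = 223.85
C2: 1.3(159.89) + 0.5(68.89) + 0.5(54.65) = 269.63
C3: 1.3(159.89) + 1.7(68.89) = 207.86 + 117.11 = 324.97
C4: 1.2(159.89) + 1.4(54.65) + 0.75(68.89) = 191.87 + 76.51 + 51.67 = 320.05
Combination 3 governs: P_u = 324.97 kN.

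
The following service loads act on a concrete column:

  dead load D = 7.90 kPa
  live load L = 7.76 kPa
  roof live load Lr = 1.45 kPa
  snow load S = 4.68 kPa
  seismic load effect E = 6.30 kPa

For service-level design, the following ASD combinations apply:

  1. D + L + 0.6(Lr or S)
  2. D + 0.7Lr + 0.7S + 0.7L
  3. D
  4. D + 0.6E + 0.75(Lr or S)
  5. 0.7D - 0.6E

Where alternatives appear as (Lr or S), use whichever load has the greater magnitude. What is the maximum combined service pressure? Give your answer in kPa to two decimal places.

18.47 kPa

(Lr or S) → S = 4.68 kPa.
1. 1.0(7.90) + 1.0(7.76) + 0.6(4.68) = 18.47
2. 1.0(7.90) + 0.7(1.45) + 0.7(4.68) + 0.7(7.76) = 17.62
3. 1.0(7.90) = 7.90
4. 1.0(7.90) + 0.6(6.30) + 0.75(4.68) = 15.19
5. 0.7(7.90) - 0.6(6.30) = 1.75
Maximum is from combination 1.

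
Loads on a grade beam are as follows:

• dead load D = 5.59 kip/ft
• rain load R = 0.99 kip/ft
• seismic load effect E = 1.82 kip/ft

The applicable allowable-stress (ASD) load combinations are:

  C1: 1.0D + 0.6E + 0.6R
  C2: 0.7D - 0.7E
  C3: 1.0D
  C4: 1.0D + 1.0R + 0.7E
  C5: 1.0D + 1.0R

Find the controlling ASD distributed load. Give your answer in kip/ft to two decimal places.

C1: 1.0(5.59) + 0.6(1.82) + 0.6(0.99) = 7.28
C2: 0.7(5.59) - 0.7(1.82) = 3.91 - 1.27 = 2.64
C3: 1.0(5.59) = 5.59
C4: 1.0(5.59) + 1.0(0.99) + 0.7(1.82) = 5.59 + 0.99 + 1.27 = 7.85
C5: 1.0(5.59) + 1.0(0.99) = 5.59 + 0.99 = 6.58
Combination 4 governs: w = 7.85 kip/ft.

7.85 kip/ft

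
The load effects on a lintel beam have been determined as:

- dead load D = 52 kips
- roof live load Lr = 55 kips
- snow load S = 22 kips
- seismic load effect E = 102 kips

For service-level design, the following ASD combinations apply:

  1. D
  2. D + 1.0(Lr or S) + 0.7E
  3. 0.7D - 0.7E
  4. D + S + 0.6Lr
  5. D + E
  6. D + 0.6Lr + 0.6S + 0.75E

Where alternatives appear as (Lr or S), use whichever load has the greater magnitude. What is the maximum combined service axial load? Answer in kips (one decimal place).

(Lr or S) → Lr = 55 kips.
1. 1.0(52) = 52.0
2. 1.0(52) + 1.0(55) + 0.7(102) = 52.0 + 55.0 + 71.4 = 178.4
3. 0.7(52) - 0.7(102) = 36.4 - 71.4 = -35.0
4. 1.0(52) + 1.0(22) + 0.6(55) = 52.0 + 22.0 + 33.0 = 107.0
5. 1.0(52) + 1.0(102) = 52.0 + 102.0 = 154.0
6. 1.0(52) + 0.6(55) + 0.6(22) + 0.75(102) = 52.0 + 33.0 + 13.2 + 76.5 = 174.7
Combination 2 governs: P = 178.4 kips.

178.4 kips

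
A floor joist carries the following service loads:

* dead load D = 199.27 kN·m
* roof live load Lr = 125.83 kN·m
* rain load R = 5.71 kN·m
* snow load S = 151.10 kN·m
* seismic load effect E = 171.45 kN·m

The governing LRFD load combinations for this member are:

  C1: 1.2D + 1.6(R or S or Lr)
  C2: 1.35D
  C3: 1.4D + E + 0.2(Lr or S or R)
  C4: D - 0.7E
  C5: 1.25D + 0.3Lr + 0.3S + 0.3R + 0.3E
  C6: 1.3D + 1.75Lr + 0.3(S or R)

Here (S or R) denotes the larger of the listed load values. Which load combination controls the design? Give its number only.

Combination 6

(R or S or Lr) → S = 151.10 kN·m; (Lr or S or R) → S = 151.10 kN·m; (S or R) → S = 151.10 kN·m.
C1: 1.2(199.27) + 1.6(151.10) = 480.88
C2: 1.35(199.27) = 269.01
C3: 1.4(199.27) + 1.0(171.45) + 0.2(151.10) = 480.65
C4: 1.0(199.27) - 0.7(171.45) = 79.26
C5: 1.25(199.27) + 0.3(125.83) + 0.3(151.10) + 0.3(5.71) + 0.3(171.45) = 385.31
C6: 1.3(199.27) + 1.75(125.83) + 0.3(151.10) = 524.58
The largest value is 524.58 kN·m from combination 6.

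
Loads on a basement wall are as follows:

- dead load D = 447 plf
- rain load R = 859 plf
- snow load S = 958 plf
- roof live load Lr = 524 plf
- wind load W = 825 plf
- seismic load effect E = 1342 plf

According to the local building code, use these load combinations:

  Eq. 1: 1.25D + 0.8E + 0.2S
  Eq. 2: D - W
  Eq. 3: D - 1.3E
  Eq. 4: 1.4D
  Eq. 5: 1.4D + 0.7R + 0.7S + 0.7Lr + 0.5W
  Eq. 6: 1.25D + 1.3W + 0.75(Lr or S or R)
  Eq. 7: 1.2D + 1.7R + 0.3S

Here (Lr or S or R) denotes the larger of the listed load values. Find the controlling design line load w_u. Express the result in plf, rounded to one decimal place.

2677.0 plf

(Lr or S or R) → S = 958 plf.
Eq. 1: 1.25(447) + 0.8(1342) + 0.2(958) = 1824.0
Eq. 2: 1.0(447) - 1.0(825) = -378.0
Eq. 3: 1.0(447) - 1.3(1342) = -1297.6
Eq. 4: 1.4(447) = 625.8
Eq. 5: 1.4(447) + 0.7(859) + 0.7(958) + 0.7(524) + 0.5(825) = 2677.0
Eq. 6: 1.25(447) + 1.3(825) + 0.75(958) = 2349.8
Eq. 7: 1.2(447) + 1.7(859) + 0.3(958) = 2284.1
Maximum is from combination 5.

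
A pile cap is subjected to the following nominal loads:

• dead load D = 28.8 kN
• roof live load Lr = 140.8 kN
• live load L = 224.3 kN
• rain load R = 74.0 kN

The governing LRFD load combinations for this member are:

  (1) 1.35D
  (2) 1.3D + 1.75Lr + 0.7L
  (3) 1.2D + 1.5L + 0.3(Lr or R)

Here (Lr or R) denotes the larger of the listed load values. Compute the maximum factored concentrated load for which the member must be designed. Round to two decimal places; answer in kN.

440.85 kN

(Lr or R) → Lr = 140.8 kN.
(1) 1.35(28.8) = 38.88
(2) 1.3(28.8) + 1.75(140.8) + 0.7(224.3) = 37.44 + 246.40 + 157.01 = 440.85
(3) 1.2(28.8) + 1.5(224.3) + 0.3(140.8) = 34.56 + 336.45 + 42.24 = 413.25
Combination 2 governs: P_u = 440.85 kN.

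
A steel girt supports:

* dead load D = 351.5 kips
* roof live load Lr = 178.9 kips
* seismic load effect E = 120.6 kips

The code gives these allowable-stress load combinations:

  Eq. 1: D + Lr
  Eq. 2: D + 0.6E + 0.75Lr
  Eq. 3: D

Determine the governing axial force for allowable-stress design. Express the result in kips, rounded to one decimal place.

558.0 kips

Eq. 1: 1.0(351.5) + 1.0(178.9) = 351.5 + 178.9 = 530.4
Eq. 2: 1.0(351.5) + 0.6(120.6) + 0.75(178.9) = 558.0
Eq. 3: 1.0(351.5) = 351.5
Combination 2 governs: P = 558.0 kips.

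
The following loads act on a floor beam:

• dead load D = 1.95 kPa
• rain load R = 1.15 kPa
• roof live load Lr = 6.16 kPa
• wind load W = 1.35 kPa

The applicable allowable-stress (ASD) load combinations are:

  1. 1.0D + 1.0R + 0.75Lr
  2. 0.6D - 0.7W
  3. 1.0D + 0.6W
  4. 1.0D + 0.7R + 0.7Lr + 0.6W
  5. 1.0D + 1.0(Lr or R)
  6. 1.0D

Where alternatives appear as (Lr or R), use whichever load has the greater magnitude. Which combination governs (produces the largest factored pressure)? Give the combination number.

Combination 5

(Lr or R) → Lr = 6.16 kPa.
1. 1.0(1.95) + 1.0(1.15) + 0.75(6.16) = 1.95 + 1.15 + 4.62 = 7.72
2. 0.6(1.95) - 0.7(1.35) = 0.23
3. 1.0(1.95) + 0.6(1.35) = 1.95 + 0.81 = 2.76
4. 1.0(1.95) + 0.7(1.15) + 0.7(6.16) + 0.6(1.35) = 1.95 + 0.81 + 4.31 + 0.81 = 7.88
5. 1.0(1.95) + 1.0(6.16) = 1.95 + 6.16 = 8.11
6. 1.0(1.95) = 1.95
The largest value is 8.11 kPa from combination 5.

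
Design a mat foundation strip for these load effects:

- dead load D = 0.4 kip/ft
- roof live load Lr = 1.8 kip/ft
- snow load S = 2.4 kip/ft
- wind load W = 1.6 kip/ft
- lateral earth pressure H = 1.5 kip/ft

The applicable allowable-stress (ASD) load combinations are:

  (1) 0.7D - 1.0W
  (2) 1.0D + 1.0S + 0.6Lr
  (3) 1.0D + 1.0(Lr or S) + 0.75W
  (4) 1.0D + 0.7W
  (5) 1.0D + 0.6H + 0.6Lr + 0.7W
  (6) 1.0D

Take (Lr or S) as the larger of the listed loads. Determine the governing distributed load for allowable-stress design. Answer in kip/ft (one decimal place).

4.0 kip/ft

(Lr or S) → S = 2.4 kip/ft.
(1) 0.7(0.4) - 1.0(1.6) = 0.3 - 1.6 = -1.3
(2) 1.0(0.4) + 1.0(2.4) + 0.6(1.8) = 0.4 + 2.4 + 1.1 = 3.9
(3) 1.0(0.4) + 1.0(2.4) + 0.75(1.6) = 0.4 + 2.4 + 1.2 = 4.0
(4) 1.0(0.4) + 0.7(1.6) = 0.4 + 1.1 = 1.5
(5) 1.0(0.4) + 0.6(1.5) + 0.6(1.8) + 0.7(1.6) = 0.4 + 0.9 + 1.1 + 1.1 = 3.5
(6) 1.0(0.4) = 0.4
Combination 3 governs: w = 4.0 kip/ft.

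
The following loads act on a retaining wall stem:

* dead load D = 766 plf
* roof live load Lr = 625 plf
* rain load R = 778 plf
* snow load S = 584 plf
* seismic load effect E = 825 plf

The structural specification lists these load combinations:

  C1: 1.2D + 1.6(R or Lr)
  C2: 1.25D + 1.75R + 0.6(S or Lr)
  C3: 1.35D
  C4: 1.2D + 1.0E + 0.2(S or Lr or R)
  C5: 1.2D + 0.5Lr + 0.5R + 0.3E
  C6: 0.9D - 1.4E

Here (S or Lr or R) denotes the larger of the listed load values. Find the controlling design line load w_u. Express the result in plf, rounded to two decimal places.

2694.00 plf

(R or Lr) → R = 778 plf; (S or Lr) → Lr = 625 plf; (S or Lr or R) → R = 778 plf.
C1: 1.2(766) + 1.6(778) = 919.20 + 1244.80 = 2164.00
C2: 1.25(766) + 1.75(778) + 0.6(625) = 957.50 + 1361.50 + 375.00 = 2694.00
C3: 1.35(766) = 1034.10
C4: 1.2(766) + 1.0(825) + 0.2(778) = 919.20 + 825.00 + 155.60 = 1899.80
C5: 1.2(766) + 0.5(625) + 0.5(778) + 0.3(825) = 919.20 + 312.50 + 389.00 + 247.50 = 1868.20
C6: 0.9(766) - 1.4(825) = 689.40 - 1155.00 = -465.60
Combination 2 governs: w_u = 2694.00 plf.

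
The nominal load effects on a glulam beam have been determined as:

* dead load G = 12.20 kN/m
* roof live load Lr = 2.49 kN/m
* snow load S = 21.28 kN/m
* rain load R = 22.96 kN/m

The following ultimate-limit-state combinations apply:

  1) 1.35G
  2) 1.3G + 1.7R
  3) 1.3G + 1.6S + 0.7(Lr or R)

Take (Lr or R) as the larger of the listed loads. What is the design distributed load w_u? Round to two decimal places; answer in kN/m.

(Lr or R) → R = 22.96 kN/m.
1) 1.35(12.20) = 16.47
2) 1.3(12.20) + 1.7(22.96) = 15.86 + 39.03 = 54.89
3) 1.3(12.20) + 1.6(21.28) + 0.7(22.96) = 15.86 + 34.05 + 16.07 = 65.98
The controlling combination is 3, giving 65.98 kN/m.

65.98 kN/m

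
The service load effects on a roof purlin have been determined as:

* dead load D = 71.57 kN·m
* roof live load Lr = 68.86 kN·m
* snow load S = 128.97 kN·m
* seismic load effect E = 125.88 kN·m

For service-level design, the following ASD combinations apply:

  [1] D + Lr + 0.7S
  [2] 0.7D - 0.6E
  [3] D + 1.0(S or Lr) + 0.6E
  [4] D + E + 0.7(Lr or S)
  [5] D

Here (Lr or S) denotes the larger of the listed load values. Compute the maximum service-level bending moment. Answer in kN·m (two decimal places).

(S or Lr) → S = 128.97 kN·m; (Lr or S) → S = 128.97 kN·m.
[1] 1.0(71.57) + 1.0(68.86) + 0.7(128.97) = 71.57 + 68.86 + 90.28 = 230.71
[2] 0.7(71.57) - 0.6(125.88) = 50.10 - 75.53 = -25.43
[3] 1.0(71.57) + 1.0(128.97) + 0.6(125.88) = 71.57 + 128.97 + 75.53 = 276.07
[4] 1.0(71.57) + 1.0(125.88) + 0.7(128.97) = 71.57 + 125.88 + 90.28 = 287.73
[5] 1.0(71.57) = 71.57
The controlling combination is 4, giving 287.73 kN·m.

287.73 kN·m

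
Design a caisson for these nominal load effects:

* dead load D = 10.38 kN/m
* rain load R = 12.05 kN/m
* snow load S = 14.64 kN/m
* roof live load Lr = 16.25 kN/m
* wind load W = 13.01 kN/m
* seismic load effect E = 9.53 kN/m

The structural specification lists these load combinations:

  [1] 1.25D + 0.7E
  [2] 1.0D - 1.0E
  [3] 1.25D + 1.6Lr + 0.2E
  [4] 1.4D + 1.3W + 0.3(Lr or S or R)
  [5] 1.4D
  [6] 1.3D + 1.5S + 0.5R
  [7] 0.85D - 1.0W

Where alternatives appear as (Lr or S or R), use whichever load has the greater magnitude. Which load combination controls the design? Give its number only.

(Lr or S or R) → Lr = 16.25 kN/m.
[1] 1.25(10.38) + 0.7(9.53) = 12.98 + 6.67 = 19.65
[2] 1.0(10.38) - 1.0(9.53) = 10.38 - 9.53 = 0.85
[3] 1.25(10.38) + 1.6(16.25) + 0.2(9.53) = 40.88
[4] 1.4(10.38) + 1.3(13.01) + 0.3(16.25) = 14.53 + 16.91 + 4.88 = 36.32
[5] 1.4(10.38) = 14.53
[6] 1.3(10.38) + 1.5(14.64) + 0.5(12.05) = 13.49 + 21.96 + 6.03 = 41.48
[7] 0.85(10.38) - 1.0(13.01) = 8.82 - 13.01 = -4.19
The largest value is 41.48 kN/m from combination 6.

Combination 6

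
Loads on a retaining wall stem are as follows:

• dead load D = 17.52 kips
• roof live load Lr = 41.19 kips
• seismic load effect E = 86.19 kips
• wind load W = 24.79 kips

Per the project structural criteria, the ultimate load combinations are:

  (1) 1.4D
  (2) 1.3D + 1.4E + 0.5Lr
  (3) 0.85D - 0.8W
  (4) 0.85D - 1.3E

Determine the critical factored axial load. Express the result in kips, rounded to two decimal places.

164.04 kips

(1) 1.4(17.52) = 24.53
(2) 1.3(17.52) + 1.4(86.19) + 0.5(41.19) = 164.04
(3) 0.85(17.52) - 0.8(24.79) = 14.89 - 19.83 = -4.94
(4) 0.85(17.52) - 1.3(86.19) = 14.89 - 112.05 = -97.16
Combination 2 governs: P_u = 164.04 kips.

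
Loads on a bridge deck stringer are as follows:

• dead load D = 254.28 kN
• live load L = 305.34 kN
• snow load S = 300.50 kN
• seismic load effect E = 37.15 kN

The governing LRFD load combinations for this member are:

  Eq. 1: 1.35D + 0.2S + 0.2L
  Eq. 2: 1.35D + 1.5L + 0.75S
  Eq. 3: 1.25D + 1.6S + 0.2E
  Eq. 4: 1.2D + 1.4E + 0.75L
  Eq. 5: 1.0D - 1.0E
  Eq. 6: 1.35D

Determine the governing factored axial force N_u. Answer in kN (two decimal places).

Eq. 1: 1.35(254.28) + 0.2(300.50) + 0.2(305.34) = 464.45
Eq. 2: 1.35(254.28) + 1.5(305.34) + 0.75(300.50) = 1026.66
Eq. 3: 1.25(254.28) + 1.6(300.50) + 0.2(37.15) = 806.08
Eq. 4: 1.2(254.28) + 1.4(37.15) + 0.75(305.34) = 586.15
Eq. 5: 1.0(254.28) - 1.0(37.15) = 217.13
Eq. 6: 1.35(254.28) = 343.28
The controlling combination is 2, giving 1026.66 kN.

1026.66 kN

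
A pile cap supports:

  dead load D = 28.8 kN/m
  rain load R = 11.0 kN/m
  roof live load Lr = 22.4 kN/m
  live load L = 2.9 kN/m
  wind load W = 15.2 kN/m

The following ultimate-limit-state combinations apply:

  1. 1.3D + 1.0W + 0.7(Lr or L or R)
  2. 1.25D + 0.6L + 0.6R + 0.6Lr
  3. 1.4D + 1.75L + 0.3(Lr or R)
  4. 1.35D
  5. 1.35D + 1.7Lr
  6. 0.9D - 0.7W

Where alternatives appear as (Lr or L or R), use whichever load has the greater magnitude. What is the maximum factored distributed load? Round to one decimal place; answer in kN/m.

77.0 kN/m

(Lr or L or R) → Lr = 22.4 kN/m; (Lr or R) → Lr = 22.4 kN/m.
1. 1.3(28.8) + 1.0(15.2) + 0.7(22.4) = 37.4 + 15.2 + 15.7 = 68.3
2. 1.25(28.8) + 0.6(2.9) + 0.6(11.0) + 0.6(22.4) = 57.8
3. 1.4(28.8) + 1.75(2.9) + 0.3(22.4) = 40.3 + 5.1 + 6.7 = 52.1
4. 1.35(28.8) = 38.9
5. 1.35(28.8) + 1.7(22.4) = 38.9 + 38.1 = 77.0
6. 0.9(28.8) - 0.7(15.2) = 25.9 - 10.6 = 15.3
The controlling combination is 5, giving 77.0 kN/m.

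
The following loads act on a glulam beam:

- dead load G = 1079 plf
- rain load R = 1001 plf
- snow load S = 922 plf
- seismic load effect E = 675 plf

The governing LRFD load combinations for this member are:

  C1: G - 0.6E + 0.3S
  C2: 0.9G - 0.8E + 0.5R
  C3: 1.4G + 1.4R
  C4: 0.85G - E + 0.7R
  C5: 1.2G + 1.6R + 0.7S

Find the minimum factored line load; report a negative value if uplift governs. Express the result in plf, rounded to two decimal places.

C1: 1.0(1079) - 0.6(675) + 0.3(922) = 1079.00 - 405.00 + 276.60 = 950.60
C2: 0.9(1079) - 0.8(675) + 0.5(1001) = 971.10 - 540.00 + 500.50 = 931.60
C3: 1.4(1079) + 1.4(1001) = 1510.60 + 1401.40 = 2912.00
C4: 0.85(1079) - 1.0(675) + 0.7(1001) = 917.15 - 675.00 + 700.70 = 942.85
C5: 1.2(1079) + 1.6(1001) + 0.7(922) = 1294.80 + 1601.60 + 645.40 = 3541.80
Combination 2 gives the minimum: 931.60 plf.

931.60 plf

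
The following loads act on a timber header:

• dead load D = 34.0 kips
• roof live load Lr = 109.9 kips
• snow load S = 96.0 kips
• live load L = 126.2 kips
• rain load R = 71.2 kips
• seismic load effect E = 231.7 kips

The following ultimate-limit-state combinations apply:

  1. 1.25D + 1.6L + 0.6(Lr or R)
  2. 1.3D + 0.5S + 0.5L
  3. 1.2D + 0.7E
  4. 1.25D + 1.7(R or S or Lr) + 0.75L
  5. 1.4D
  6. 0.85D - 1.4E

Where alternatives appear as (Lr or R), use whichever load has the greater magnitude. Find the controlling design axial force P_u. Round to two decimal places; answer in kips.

(Lr or R) → Lr = 109.9 kips; (R or S or Lr) → Lr = 109.9 kips.
1. 1.25(34.0) + 1.6(126.2) + 0.6(109.9) = 42.50 + 201.92 + 65.94 = 310.36
2. 1.3(34.0) + 0.5(96.0) + 0.5(126.2) = 44.20 + 48.00 + 63.10 = 155.30
3. 1.2(34.0) + 0.7(231.7) = 40.80 + 162.19 = 202.99
4. 1.25(34.0) + 1.7(109.9) + 0.75(126.2) = 42.50 + 186.83 + 94.65 = 323.98
5. 1.4(34.0) = 47.60
6. 0.85(34.0) - 1.4(231.7) = 28.90 - 324.38 = -295.48
Maximum is from combination 4.

323.98 kips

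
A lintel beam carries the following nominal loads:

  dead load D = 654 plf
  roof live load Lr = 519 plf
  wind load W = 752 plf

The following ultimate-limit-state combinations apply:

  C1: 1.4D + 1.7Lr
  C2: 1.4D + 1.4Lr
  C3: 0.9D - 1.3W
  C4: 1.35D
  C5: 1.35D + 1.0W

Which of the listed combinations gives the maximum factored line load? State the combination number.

C1: 1.4(654) + 1.7(519) = 915.6 + 882.3 = 1797.9
C2: 1.4(654) + 1.4(519) = 915.6 + 726.6 = 1642.2
C3: 0.9(654) - 1.3(752) = 588.6 - 977.6 = -389.0
C4: 1.35(654) = 882.9
C5: 1.35(654) + 1.0(752) = 882.9 + 752.0 = 1634.9
The largest value is 1797.9 plf from combination 1.

Combination 1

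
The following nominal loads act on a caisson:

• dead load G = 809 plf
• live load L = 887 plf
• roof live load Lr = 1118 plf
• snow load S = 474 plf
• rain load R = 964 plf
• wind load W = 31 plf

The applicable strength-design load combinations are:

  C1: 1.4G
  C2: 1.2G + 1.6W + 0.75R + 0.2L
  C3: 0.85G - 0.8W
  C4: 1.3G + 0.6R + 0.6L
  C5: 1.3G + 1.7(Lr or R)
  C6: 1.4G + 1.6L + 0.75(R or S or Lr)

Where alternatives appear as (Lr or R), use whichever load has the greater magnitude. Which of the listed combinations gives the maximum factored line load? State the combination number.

Combination 6

(Lr or R) → Lr = 1118 plf; (R or S or Lr) → Lr = 1118 plf.
C1: 1.4(809) = 1132.6
C2: 1.2(809) + 1.6(31) + 0.75(964) + 0.2(887) = 970.8 + 49.6 + 723.0 + 177.4 = 1920.8
C3: 0.85(809) - 0.8(31) = 687.7 - 24.8 = 662.9
C4: 1.3(809) + 0.6(964) + 0.6(887) = 1051.7 + 578.4 + 532.2 = 2162.3
C5: 1.3(809) + 1.7(1118) = 1051.7 + 1900.6 = 2952.3
C6: 1.4(809) + 1.6(887) + 0.75(1118) = 1132.6 + 1419.2 + 838.5 = 3390.3
The largest value is 3390.3 plf from combination 6.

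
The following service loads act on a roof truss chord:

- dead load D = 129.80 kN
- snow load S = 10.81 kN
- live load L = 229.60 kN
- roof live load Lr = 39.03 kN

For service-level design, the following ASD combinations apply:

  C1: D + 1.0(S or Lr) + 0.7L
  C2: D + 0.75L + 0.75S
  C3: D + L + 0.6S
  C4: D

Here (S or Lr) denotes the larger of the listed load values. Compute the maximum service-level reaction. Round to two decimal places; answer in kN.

(S or Lr) → Lr = 39.03 kN.
C1: 1.0(129.80) + 1.0(39.03) + 0.7(229.60) = 129.80 + 39.03 + 160.72 = 329.55
C2: 1.0(129.80) + 0.75(229.60) + 0.75(10.81) = 129.80 + 172.20 + 8.11 = 310.11
C3: 1.0(129.80) + 1.0(229.60) + 0.6(10.81) = 129.80 + 229.60 + 6.49 = 365.89
C4: 1.0(129.80) = 129.80
The controlling combination is 3, giving 365.89 kN.

365.89 kN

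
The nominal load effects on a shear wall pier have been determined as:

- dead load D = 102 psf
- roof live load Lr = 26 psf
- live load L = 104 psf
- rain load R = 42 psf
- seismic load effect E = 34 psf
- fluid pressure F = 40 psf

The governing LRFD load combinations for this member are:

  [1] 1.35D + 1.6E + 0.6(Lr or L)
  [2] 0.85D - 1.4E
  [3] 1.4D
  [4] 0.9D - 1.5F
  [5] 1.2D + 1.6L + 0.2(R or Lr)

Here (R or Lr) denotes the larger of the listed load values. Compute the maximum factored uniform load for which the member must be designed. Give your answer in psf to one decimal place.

297.2 psf

(Lr or L) → L = 104 psf; (R or Lr) → R = 42 psf.
[1] 1.35(102) + 1.6(34) + 0.6(104) = 254.5
[2] 0.85(102) - 1.4(34) = 39.1
[3] 1.4(102) = 142.8
[4] 0.9(102) - 1.5(40) = 31.8
[5] 1.2(102) + 1.6(104) + 0.2(42) = 297.2
Maximum is from combination 5.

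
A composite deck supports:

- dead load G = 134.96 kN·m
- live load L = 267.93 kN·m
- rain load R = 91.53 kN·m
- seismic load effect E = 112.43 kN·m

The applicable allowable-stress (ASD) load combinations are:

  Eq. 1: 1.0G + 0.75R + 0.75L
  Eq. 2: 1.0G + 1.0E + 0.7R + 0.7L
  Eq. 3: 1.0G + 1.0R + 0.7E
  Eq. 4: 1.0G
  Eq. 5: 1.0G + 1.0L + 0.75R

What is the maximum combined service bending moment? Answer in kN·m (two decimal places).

Eq. 1: 1.0(134.96) + 0.75(91.53) + 0.75(267.93) = 134.96 + 68.65 + 200.95 = 404.56
Eq. 2: 1.0(134.96) + 1.0(112.43) + 0.7(91.53) + 0.7(267.93) = 134.96 + 112.43 + 64.07 + 187.55 = 499.01
Eq. 3: 1.0(134.96) + 1.0(91.53) + 0.7(112.43) = 134.96 + 91.53 + 78.70 = 305.19
Eq. 4: 1.0(134.96) = 134.96
Eq. 5: 1.0(134.96) + 1.0(267.93) + 0.75(91.53) = 134.96 + 267.93 + 68.65 = 471.54
Maximum is from combination 2.

499.01 kN·m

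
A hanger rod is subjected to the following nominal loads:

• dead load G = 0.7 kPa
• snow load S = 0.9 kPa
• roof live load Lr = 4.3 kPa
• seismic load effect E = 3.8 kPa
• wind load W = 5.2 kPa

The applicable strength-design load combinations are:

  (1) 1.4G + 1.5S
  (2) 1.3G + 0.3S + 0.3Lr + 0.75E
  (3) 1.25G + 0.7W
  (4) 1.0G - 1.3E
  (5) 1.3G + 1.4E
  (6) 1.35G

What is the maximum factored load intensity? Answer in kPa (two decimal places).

(1) 1.4(0.7) + 1.5(0.9) = 0.98 + 1.35 = 2.33
(2) 1.3(0.7) + 0.3(0.9) + 0.3(4.3) + 0.75(3.8) = 0.91 + 0.27 + 1.29 + 2.85 = 5.32
(3) 1.25(0.7) + 0.7(5.2) = 0.88 + 3.64 = 4.52
(4) 1.0(0.7) - 1.3(3.8) = 0.70 - 4.94 = -4.24
(5) 1.3(0.7) + 1.4(3.8) = 0.91 + 5.32 = 6.23
(6) 1.35(0.7) = 0.95
Maximum is from combination 5.

6.23 kPa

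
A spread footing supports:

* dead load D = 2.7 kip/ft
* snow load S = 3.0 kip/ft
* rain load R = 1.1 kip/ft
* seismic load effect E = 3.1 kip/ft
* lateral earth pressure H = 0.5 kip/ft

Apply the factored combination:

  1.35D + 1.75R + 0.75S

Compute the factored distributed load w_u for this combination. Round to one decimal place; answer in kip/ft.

7.8 kip/ft

1.35(2.7) + 1.75(1.1) + 0.75(3.0) = 7.8
w_u = 7.8 kip/ft.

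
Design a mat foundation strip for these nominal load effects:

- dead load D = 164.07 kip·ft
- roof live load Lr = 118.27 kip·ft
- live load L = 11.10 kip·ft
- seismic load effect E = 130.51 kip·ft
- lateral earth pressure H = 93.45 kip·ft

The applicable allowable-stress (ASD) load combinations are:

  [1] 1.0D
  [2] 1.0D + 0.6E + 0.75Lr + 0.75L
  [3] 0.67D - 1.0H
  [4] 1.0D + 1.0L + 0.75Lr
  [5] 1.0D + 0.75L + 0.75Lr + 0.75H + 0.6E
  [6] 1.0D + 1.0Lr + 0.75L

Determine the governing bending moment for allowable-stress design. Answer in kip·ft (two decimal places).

[1] 1.0(164.07) = 164.07
[2] 1.0(164.07) + 0.6(130.51) + 0.75(118.27) + 0.75(11.10) = 339.40
[3] 0.67(164.07) - 1.0(93.45) = 16.48
[4] 1.0(164.07) + 1.0(11.10) + 0.75(118.27) = 263.87
[5] 1.0(164.07) + 0.75(11.10) + 0.75(118.27) + 0.75(93.45) + 0.6(130.51) = 409.49
[6] 1.0(164.07) + 1.0(118.27) + 0.75(11.10) = 290.67
Maximum is from combination 5.

409.49 kip·ft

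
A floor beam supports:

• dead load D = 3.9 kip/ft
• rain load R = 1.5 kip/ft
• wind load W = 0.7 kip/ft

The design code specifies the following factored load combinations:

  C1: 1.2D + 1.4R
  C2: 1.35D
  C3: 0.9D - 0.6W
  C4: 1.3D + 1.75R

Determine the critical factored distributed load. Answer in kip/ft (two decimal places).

C1: 1.2(3.9) + 1.4(1.5) = 6.78
C2: 1.35(3.9) = 5.27
C3: 0.9(3.9) - 0.6(0.7) = 3.09
C4: 1.3(3.9) + 1.75(1.5) = 7.70
Maximum is from combination 4.

7.70 kip/ft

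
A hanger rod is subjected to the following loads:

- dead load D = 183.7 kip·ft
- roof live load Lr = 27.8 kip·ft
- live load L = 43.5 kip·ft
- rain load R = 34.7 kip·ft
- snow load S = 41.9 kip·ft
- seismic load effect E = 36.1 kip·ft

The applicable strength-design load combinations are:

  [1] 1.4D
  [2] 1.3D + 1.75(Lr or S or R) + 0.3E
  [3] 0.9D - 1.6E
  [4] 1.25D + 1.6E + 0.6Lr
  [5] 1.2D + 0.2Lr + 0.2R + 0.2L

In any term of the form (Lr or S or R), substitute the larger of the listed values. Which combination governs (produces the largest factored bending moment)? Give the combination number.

Combination 2

(Lr or S or R) → S = 41.9 kip·ft.
[1] 1.4(183.7) = 257.2
[2] 1.3(183.7) + 1.75(41.9) + 0.3(36.1) = 323.0
[3] 0.9(183.7) - 1.6(36.1) = 107.6
[4] 1.25(183.7) + 1.6(36.1) + 0.6(27.8) = 304.1
[5] 1.2(183.7) + 0.2(27.8) + 0.2(34.7) + 0.2(43.5) = 241.6
The largest value is 323.0 kip·ft from combination 2.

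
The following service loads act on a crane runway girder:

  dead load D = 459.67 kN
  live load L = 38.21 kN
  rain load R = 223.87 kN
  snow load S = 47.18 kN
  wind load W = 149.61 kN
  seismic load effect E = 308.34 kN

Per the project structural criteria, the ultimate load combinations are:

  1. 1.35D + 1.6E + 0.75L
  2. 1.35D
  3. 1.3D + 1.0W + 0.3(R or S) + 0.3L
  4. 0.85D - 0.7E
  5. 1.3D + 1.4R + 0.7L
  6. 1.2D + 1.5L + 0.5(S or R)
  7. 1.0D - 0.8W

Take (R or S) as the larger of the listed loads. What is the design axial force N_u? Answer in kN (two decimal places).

(R or S) → R = 223.87 kN; (S or R) → R = 223.87 kN.
1. 1.35(459.67) + 1.6(308.34) + 0.75(38.21) = 1142.56
2. 1.35(459.67) = 620.55
3. 1.3(459.67) + 1.0(149.61) + 0.3(223.87) + 0.3(38.21) = 825.81
4. 0.85(459.67) - 0.7(308.34) = 390.72 - 215.84 = 174.88
5. 1.3(459.67) + 1.4(223.87) + 0.7(38.21) = 597.57 + 313.42 + 26.75 = 937.74
6. 1.2(459.67) + 1.5(38.21) + 0.5(223.87) = 720.85
7. 1.0(459.67) - 0.8(149.61) = 459.67 - 119.69 = 339.98
The controlling combination is 1, giving 1142.56 kN.

1142.56 kN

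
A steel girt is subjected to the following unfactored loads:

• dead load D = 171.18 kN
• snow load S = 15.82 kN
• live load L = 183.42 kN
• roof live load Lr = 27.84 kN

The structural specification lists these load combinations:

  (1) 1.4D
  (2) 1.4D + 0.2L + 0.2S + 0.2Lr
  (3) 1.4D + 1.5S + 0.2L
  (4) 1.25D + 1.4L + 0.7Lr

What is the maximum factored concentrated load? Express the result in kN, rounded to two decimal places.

490.25 kN

(1) 1.4(171.18) = 239.65
(2) 1.4(171.18) + 0.2(183.42) + 0.2(15.82) + 0.2(27.84) = 285.07
(3) 1.4(171.18) + 1.5(15.82) + 0.2(183.42) = 300.07
(4) 1.25(171.18) + 1.4(183.42) + 0.7(27.84) = 490.25
The controlling combination is 4, giving 490.25 kN.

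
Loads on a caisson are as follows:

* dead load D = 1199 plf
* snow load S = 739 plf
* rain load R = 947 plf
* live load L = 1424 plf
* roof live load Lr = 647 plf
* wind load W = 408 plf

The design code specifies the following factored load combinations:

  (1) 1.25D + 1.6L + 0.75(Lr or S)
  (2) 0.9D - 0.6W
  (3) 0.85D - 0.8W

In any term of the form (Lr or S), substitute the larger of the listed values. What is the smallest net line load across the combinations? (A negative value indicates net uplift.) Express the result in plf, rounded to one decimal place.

692.8 plf

(Lr or S) → S = 739 plf.
(1) 1.25(1199) + 1.6(1424) + 0.75(739) = 4331.4
(2) 0.9(1199) - 0.6(408) = 1079.1 - 244.8 = 834.3
(3) 0.85(1199) - 0.8(408) = 1019.2 - 326.4 = 692.8
Combination 3 gives the minimum: 692.8 plf.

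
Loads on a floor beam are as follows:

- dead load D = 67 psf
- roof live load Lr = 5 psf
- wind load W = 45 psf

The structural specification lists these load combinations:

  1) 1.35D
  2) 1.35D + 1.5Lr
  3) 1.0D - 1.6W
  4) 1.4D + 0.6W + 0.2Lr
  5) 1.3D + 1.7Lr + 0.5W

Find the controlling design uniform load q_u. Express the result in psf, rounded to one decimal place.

1) 1.35(67) = 90.5
2) 1.35(67) + 1.5(5) = 90.5 + 7.5 = 98.0
3) 1.0(67) - 1.6(45) = 67.0 - 72.0 = -5.0
4) 1.4(67) + 0.6(45) + 0.2(5) = 93.8 + 27.0 + 1.0 = 121.8
5) 1.3(67) + 1.7(5) + 0.5(45) = 87.1 + 8.5 + 22.5 = 118.1
Combination 4 governs: q_u = 121.8 psf.

121.8 psf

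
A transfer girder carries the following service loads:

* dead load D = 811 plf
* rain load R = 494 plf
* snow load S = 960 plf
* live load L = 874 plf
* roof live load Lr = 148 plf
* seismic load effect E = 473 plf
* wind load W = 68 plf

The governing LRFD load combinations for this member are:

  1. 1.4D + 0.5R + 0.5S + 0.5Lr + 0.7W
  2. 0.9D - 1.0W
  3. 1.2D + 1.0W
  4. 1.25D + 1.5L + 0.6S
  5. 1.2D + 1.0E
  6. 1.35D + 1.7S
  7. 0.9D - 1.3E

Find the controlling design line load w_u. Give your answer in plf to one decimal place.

1. 1.4(811) + 0.5(494) + 0.5(960) + 0.5(148) + 0.7(68) = 1135.4 + 247.0 + 480.0 + 74.0 + 47.6 = 1984.0
2. 0.9(811) - 1.0(68) = 729.9 - 68.0 = 661.9
3. 1.2(811) + 1.0(68) = 973.2 + 68.0 = 1041.2
4. 1.25(811) + 1.5(874) + 0.6(960) = 1013.8 + 1311.0 + 576.0 = 2900.8
5. 1.2(811) + 1.0(473) = 973.2 + 473.0 = 1446.2
6. 1.35(811) + 1.7(960) = 1094.9 + 1632.0 = 2726.9
7. 0.9(811) - 1.3(473) = 729.9 - 614.9 = 115.0
Maximum is from combination 4.

2900.8 plf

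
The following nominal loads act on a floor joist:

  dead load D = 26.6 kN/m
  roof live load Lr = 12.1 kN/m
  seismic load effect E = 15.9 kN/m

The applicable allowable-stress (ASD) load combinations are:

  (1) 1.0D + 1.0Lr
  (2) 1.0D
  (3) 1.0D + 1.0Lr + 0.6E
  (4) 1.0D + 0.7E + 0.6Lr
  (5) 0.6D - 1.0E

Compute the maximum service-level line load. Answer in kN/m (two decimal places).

48.24 kN/m

(1) 1.0(26.6) + 1.0(12.1) = 38.70
(2) 1.0(26.6) = 26.60
(3) 1.0(26.6) + 1.0(12.1) + 0.6(15.9) = 48.24
(4) 1.0(26.6) + 0.7(15.9) + 0.6(12.1) = 44.99
(5) 0.6(26.6) - 1.0(15.9) = 0.06
The controlling combination is 3, giving 48.24 kN/m.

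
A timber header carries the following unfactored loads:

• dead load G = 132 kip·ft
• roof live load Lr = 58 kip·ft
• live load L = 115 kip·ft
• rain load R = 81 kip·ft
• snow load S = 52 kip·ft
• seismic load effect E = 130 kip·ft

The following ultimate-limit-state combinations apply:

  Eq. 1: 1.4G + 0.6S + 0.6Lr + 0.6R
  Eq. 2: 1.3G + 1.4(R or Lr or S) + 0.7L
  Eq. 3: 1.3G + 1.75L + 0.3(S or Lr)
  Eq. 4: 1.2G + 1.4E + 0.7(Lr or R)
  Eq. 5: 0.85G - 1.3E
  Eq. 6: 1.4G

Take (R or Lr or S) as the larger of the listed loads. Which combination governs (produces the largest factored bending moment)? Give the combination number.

Combination 4

(R or Lr or S) → R = 81 kip·ft; (S or Lr) → Lr = 58 kip·ft; (Lr or R) → R = 81 kip·ft.
Eq. 1: 1.4(132) + 0.6(52) + 0.6(58) + 0.6(81) = 184.8 + 31.2 + 34.8 + 48.6 = 299.4
Eq. 2: 1.3(132) + 1.4(81) + 0.7(115) = 171.6 + 113.4 + 80.5 = 365.5
Eq. 3: 1.3(132) + 1.75(115) + 0.3(58) = 171.6 + 201.3 + 17.4 = 390.3
Eq. 4: 1.2(132) + 1.4(130) + 0.7(81) = 158.4 + 182.0 + 56.7 = 397.1
Eq. 5: 0.85(132) - 1.3(130) = 112.2 - 169.0 = -56.8
Eq. 6: 1.4(132) = 184.8
The largest value is 397.1 kip·ft from combination 4.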